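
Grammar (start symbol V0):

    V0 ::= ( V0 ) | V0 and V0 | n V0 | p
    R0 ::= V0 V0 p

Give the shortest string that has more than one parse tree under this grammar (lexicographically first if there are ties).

length 1: no string has ≥2 trees
length 2: no string has ≥2 trees
length 3: no string has ≥2 trees
length 4: n p and p has 2 parse trees

Two derivations of n p and p:
  V0 ⇒ V0 and V0 ⇒ n V0 and V0 ⇒ n p and V0 ⇒ n p and p
  V0 ⇒ n V0 ⇒ n V0 and V0 ⇒ n p and V0 ⇒ n p and p

n p and p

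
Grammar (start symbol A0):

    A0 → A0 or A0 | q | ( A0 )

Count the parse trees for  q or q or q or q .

5

Parse trees for q or q or q or q:
  [A0 [A0 q] or [A0 [A0 q] or [A0 [A0 q] or [A0 q]]]]
  [A0 [A0 q] or [A0 [A0 [A0 q] or [A0 q]] or [A0 q]]]
  [A0 [A0 [A0 q] or [A0 q]] or [A0 [A0 q] or [A0 q]]]
  [A0 [A0 [A0 q] or [A0 [A0 q] or [A0 q]]] or [A0 q]]
  [A0 [A0 [A0 [A0 q] or [A0 q]] or [A0 q]] or [A0 q]]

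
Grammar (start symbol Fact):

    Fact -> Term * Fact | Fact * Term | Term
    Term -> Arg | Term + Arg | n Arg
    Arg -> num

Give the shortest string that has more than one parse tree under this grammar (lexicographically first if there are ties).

length 1: no string has ≥2 trees
length 2: no string has ≥2 trees
length 3: num * num has 2 parse trees

Two derivations of num * num:
  Fact ⇒ Term * Fact ⇒ Arg * Fact ⇒ num * Fact ⇒ num * Term ⇒ num * Arg ⇒ num * num
  Fact ⇒ Fact * Term ⇒ Term * Term ⇒ Arg * Term ⇒ num * Term ⇒ num * Arg ⇒ num * num

num * num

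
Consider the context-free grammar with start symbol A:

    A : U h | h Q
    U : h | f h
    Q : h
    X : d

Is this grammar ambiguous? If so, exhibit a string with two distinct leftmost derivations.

Witness: h h

Derivation 1: A ⇒ U h ⇒ h h
Derivation 2: A ⇒ h Q ⇒ h h

Two distinct leftmost derivations for the same string.

Ambiguous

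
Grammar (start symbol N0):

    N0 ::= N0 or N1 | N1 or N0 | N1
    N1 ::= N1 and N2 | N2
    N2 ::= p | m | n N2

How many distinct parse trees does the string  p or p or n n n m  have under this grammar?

Parse trees for p or p or n n n m:
  [N0 [N0 [N0 [N1 [N2 p]]] or [N1 [N2 p]]] or [N1 [N2 n [N2 n [N2 n [N2 m]]]]]]
  [N0 [N0 [N1 [N2 p]] or [N0 [N1 [N2 p]]]] or [N1 [N2 n [N2 n [N2 n [N2 m]]]]]]
  [N0 [N1 [N2 p]] or [N0 [N0 [N1 [N2 p]]] or [N1 [N2 n [N2 n [N2 n [N2 m]]]]]]]
  [N0 [N1 [N2 p]] or [N0 [N1 [N2 p]] or [N0 [N1 [N2 n [N2 n [N2 n [N2 m]]]]]]]]

4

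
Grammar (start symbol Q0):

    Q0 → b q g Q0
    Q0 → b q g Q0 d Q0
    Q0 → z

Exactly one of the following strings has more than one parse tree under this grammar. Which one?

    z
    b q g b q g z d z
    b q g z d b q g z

z: 1 tree
b q g b q g z d z: 2 trees
b q g z d b q g z: 1 tree

b q g b q g z d z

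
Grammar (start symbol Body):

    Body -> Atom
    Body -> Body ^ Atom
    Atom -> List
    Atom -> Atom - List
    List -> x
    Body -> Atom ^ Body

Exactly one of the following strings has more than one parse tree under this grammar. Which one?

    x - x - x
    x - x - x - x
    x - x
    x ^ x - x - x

x - x - x: 1 tree
x - x - x - x: 1 tree
x - x: 1 tree
x ^ x - x - x: 2 trees

x ^ x - x - x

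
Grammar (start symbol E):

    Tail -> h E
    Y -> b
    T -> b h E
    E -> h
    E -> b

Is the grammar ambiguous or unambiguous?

Unambiguous

(T, Tail, Y are unreachable from E, so their rules don't affect L(E).) The reachable rules are right-linear with at most one rule per (nonterminal, next-terminal) pair. Each input token forces the next rule, so parsing is deterministic.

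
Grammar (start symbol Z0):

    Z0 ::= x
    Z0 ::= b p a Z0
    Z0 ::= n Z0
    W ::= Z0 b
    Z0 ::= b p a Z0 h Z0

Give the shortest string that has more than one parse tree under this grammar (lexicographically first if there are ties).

b p a b p a x h x

length 1: no string has ≥2 trees
length 2: no string has ≥2 trees
length 3: no string has ≥2 trees
length 4: no string has ≥2 trees
length 5: no string has ≥2 trees
length 6: no string has ≥2 trees
length 7: no string has ≥2 trees
length 8: no string has ≥2 trees
length 9: b p a b p a x h x has 2 parse trees

Two derivations of b p a b p a x h x:
  Z0 ⇒ b p a Z0 ⇒ b p a b p a Z0 h Z0 ⇒ b p a b p a x h Z0 ⇒ b p a b p a x h x
  Z0 ⇒ b p a Z0 h Z0 ⇒ b p a b p a Z0 h Z0 ⇒ b p a b p a x h Z0 ⇒ b p a b p a x h x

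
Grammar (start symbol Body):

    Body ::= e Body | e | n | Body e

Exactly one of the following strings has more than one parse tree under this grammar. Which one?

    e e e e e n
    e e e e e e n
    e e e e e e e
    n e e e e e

e e e e e e e

e e e e e n: 1 tree
e e e e e e n: 1 tree
e e e e e e e: 64 trees
n e e e e e: 1 tree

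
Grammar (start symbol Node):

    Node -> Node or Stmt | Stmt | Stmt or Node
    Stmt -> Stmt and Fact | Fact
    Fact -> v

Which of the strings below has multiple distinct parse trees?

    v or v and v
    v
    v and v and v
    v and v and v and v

v or v and v: 2 trees
v: 1 tree
v and v and v: 1 tree
v and v and v and v: 1 tree

v or v and v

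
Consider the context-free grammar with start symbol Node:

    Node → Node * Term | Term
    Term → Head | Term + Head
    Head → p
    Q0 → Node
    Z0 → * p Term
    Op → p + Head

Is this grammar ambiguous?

(Q0, Z0, Op are unreachable from Node, so their rules don't affect L(Node).) The grammar is stratified — Node handles '*' (left-recursive), Term handles '+', Head atoms. Each operator has a fixed associativity and precedence level, so every string has one parse.

Unambiguous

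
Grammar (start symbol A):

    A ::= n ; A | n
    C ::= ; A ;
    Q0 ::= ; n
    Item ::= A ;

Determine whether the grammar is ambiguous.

Unambiguous

Only A is reachable from A; ignoring the rest: The reachable grammar is A → atom sep A | atom. Each atom is followed by either the separator (recurse) or end-of-string (stop) — no choice point.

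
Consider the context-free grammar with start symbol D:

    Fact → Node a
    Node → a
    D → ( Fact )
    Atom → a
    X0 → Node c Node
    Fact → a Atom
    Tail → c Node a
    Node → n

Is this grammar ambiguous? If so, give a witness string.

Ambiguous

Witness: ( a a )

Derivation 1: D ⇒ ( Fact ) ⇒ ( Node a ) ⇒ ( a a )
Derivation 2: D ⇒ ( Fact ) ⇒ ( a Atom ) ⇒ ( a a )

Two distinct leftmost derivations for the same string.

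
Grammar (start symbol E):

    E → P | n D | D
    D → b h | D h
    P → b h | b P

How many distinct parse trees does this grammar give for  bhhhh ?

Parse trees for bhhhh:
  [E [D [D [D [D b h] h] h] h]]

1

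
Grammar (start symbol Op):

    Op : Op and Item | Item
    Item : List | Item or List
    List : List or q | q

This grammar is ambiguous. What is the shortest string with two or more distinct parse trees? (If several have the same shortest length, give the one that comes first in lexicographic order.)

q or q

length 1: no string has ≥2 trees
length 3: q or q has 2 parse trees

Two derivations of q or q:
  Op ⇒ Item ⇒ List ⇒ List or q ⇒ q or q
  Op ⇒ Item ⇒ Item or List ⇒ List or List ⇒ q or List ⇒ q or q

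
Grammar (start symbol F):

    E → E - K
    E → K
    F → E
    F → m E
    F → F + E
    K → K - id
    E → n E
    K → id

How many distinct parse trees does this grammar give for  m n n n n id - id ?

Parse trees for m n n n n id - id:
  [F m [E [E n [E n [E n [E n [E [K id]]]]]] - [K id]]]
  [F m [E n [E [E n [E n [E n [E [K id]]]]] - [K id]]]]
  [F m [E n [E n [E [E n [E n [E [K id]]]] - [K id]]]]]
  [F m [E n [E n [E n [E [E n [E [K id]]] - [K id]]]]]]
  [F m [E n [E n [E n [E n [E [E [K id]] - [K id]]]]]]]
  [F m [E n [E n [E n [E n [E [K [K id] - id]]]]]]]

6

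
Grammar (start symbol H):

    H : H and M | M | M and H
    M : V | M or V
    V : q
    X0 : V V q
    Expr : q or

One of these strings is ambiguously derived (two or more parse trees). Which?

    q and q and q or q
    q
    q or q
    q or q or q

q and q and q or q

q and q and q or q: 4 trees
q: 1 tree
q or q: 1 tree
q or q or q: 1 tree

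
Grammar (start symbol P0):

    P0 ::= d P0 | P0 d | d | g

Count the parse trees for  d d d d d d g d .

Parse trees for d d d d d d g d:
  [P0 d [P0 d [P0 d [P0 d [P0 d [P0 d [P0 [P0 g] d]]]]]]]
  [P0 d [P0 d [P0 d [P0 d [P0 d [P0 [P0 d [P0 g]] d]]]]]]
  [P0 d [P0 d [P0 d [P0 d [P0 [P0 d [P0 d [P0 g]]] d]]]]]
  [P0 d [P0 d [P0 d [P0 [P0 d [P0 d [P0 d [P0 g]]]] d]]]]
  [P0 d [P0 d [P0 [P0 d [P0 d [P0 d [P0 d [P0 g]]]]] d]]]
  [P0 d [P0 [P0 d [P0 d [P0 d [P0 d [P0 d [P0 g]]]]]] d]]
  [P0 [P0 d [P0 d [P0 d [P0 d [P0 d [P0 d [P0 g]]]]]]] d]

7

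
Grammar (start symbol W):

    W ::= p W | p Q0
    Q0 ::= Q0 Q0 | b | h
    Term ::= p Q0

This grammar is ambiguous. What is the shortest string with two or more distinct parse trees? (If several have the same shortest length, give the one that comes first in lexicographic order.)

p b b b

length 2: no string has ≥2 trees
length 3: no string has ≥2 trees
length 4: p b b b has 2 parse trees

Two derivations of p b b b:
  W ⇒ p Q0 ⇒ p Q0 Q0 ⇒ p Q0 Q0 Q0 ⇒ p b Q0 Q0 ⇒ p b b Q0 ⇒ p b b b
  W ⇒ p Q0 ⇒ p Q0 Q0 ⇒ p b Q0 ⇒ p b Q0 Q0 ⇒ p b b Q0 ⇒ p b b b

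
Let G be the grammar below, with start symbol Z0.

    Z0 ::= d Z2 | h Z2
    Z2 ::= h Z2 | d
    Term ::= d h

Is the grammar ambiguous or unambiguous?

Unambiguous

(Term is unreachable from Z0, so its rules don't affect L(Z0).) Each reachable nonterminal has at most one production per leading terminal, and all productions are right-linear; the derivation is determined token-by-token.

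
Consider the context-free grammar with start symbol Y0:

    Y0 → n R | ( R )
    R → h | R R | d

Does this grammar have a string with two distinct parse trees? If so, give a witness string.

Witness: n d d d

Derivation 1: Y0 ⇒ n R ⇒ n R R ⇒ n R R R ⇒ n d R R ⇒ n d d R ⇒ n d d d
Derivation 2: Y0 ⇒ n R ⇒ n R R ⇒ n d R ⇒ n d R R ⇒ n d d R ⇒ n d d d

Two distinct leftmost derivations for the same string.

Ambiguous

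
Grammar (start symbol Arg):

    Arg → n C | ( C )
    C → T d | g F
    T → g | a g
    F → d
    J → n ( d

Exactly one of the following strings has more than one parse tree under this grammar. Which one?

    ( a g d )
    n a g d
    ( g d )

( g d )

( a g d ): 1 tree
n a g d: 1 tree
( g d ): 2 trees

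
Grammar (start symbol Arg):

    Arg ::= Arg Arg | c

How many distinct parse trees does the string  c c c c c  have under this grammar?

Parse trees for c c c c c (showing first 6 of 14):
  [Arg [Arg c] [Arg [Arg c] [Arg [Arg c] [Arg [Arg c] [Arg c]]]]]
  [Arg [Arg c] [Arg [Arg c] [Arg [Arg [Arg c] [Arg c]] [Arg c]]]]
  [Arg [Arg c] [Arg [Arg [Arg c] [Arg c]] [Arg [Arg c] [Arg c]]]]
  [Arg [Arg c] [Arg [Arg [Arg c] [Arg [Arg c] [Arg c]]] [Arg c]]]
  [Arg [Arg c] [Arg [Arg [Arg [Arg c] [Arg c]] [Arg c]] [Arg c]]]
  [Arg [Arg [Arg c] [Arg c]] [Arg [Arg c] [Arg [Arg c] [Arg c]]]]

14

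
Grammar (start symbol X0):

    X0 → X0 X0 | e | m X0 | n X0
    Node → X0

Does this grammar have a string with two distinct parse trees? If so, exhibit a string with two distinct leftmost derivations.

Witness: e e e

Derivation 1: X0 ⇒ X0 X0 ⇒ X0 X0 X0 ⇒ e X0 X0 ⇒ e e X0 ⇒ e e e
Derivation 2: X0 ⇒ X0 X0 ⇒ e X0 ⇒ e X0 X0 ⇒ e e X0 ⇒ e e e

Two distinct leftmost derivations for the same string.

Ambiguous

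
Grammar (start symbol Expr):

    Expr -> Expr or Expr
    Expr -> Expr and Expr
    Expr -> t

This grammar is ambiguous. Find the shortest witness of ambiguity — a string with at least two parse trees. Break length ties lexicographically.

t and t and t

length 1: no string has ≥2 trees
length 3: no string has ≥2 trees
length 5: t and t and t has 2 parse trees

Two derivations of t and t and t:
  Expr ⇒ Expr and Expr ⇒ Expr and Expr and Expr ⇒ t and Expr and Expr ⇒ t and t and Expr ⇒ t and t and t
  Expr ⇒ Expr and Expr ⇒ t and Expr ⇒ t and Expr and Expr ⇒ t and t and Expr ⇒ t and t and t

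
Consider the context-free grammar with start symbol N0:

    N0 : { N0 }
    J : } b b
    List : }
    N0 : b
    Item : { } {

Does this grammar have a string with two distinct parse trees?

Only N0 is reachable from N0; ignoring the rest: L(N0) is { openⁿ atom closeⁿ : n ≥ 0 }. The bracket depth fixes n, and the derivation is forced at every step.

Unambiguous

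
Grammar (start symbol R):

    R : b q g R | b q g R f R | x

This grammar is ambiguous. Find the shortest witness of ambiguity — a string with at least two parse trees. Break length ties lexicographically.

b q g b q g x f x

length 1: no string has ≥2 trees
length 4: no string has ≥2 trees
length 6: no string has ≥2 trees
length 7: no string has ≥2 trees
length 9: b q g b q g x f x has 2 parse trees

Two derivations of b q g b q g x f x:
  R ⇒ b q g R ⇒ b q g b q g R f R ⇒ b q g b q g x f R ⇒ b q g b q g x f x
  R ⇒ b q g R f R ⇒ b q g b q g R f R ⇒ b q g b q g x f R ⇒ b q g b q g x f x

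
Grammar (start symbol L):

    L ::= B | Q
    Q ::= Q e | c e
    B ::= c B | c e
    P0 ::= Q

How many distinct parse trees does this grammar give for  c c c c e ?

1

Parse trees for c c c c e:
  [L [B c [B c [B c [B c e]]]]]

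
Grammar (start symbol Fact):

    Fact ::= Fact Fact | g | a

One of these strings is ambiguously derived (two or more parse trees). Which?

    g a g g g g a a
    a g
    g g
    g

g a g g g g a a: 429 trees
a g: 1 tree
g g: 1 tree
g: 1 tree

g a g g g g a a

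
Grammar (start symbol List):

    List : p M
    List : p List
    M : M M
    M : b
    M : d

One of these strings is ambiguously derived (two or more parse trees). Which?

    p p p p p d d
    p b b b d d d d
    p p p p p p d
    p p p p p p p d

p p p p p d d: 1 tree
p b b b d d d d: 132 trees
p p p p p p d: 1 tree
p p p p p p p d: 1 tree

p b b b d d d d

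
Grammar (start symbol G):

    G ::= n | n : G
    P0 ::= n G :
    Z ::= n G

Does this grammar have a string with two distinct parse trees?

Unambiguous

Only G is reachable from G; ignoring the rest: Right-recursive list with a separator: after each atom, whether the separator follows determines the rule. One parse per string.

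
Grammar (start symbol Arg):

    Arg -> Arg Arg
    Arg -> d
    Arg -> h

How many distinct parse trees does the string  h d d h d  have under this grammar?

14

Parse trees for h d d h d (showing first 6 of 14):
  [Arg [Arg h] [Arg [Arg d] [Arg [Arg d] [Arg [Arg h] [Arg d]]]]]
  [Arg [Arg h] [Arg [Arg d] [Arg [Arg [Arg d] [Arg h]] [Arg d]]]]
  [Arg [Arg h] [Arg [Arg [Arg d] [Arg d]] [Arg [Arg h] [Arg d]]]]
  [Arg [Arg h] [Arg [Arg [Arg d] [Arg [Arg d] [Arg h]]] [Arg d]]]
  [Arg [Arg h] [Arg [Arg [Arg [Arg d] [Arg d]] [Arg h]] [Arg d]]]
  [Arg [Arg [Arg h] [Arg d]] [Arg [Arg d] [Arg [Arg h] [Arg d]]]]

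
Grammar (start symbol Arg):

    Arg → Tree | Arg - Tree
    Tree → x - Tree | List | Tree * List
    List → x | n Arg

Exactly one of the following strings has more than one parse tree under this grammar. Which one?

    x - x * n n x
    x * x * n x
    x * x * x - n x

x - x * n n x: 3 trees
x * x * n x: 1 tree
x * x * x - n x: 1 tree

x - x * n n x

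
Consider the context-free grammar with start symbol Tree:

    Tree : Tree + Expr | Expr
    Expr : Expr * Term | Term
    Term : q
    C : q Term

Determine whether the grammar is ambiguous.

Unambiguous

Only Tree, Expr, Term are reachable from Tree; ignoring the rest: The grammar is stratified — Tree handles '+' (left-recursive), Expr handles '*', Term atoms. Each operator has a fixed associativity and precedence level, so every string has one parse.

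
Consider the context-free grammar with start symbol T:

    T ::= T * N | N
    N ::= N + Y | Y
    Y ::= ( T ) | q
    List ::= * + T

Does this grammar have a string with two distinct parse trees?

Unambiguous

(List is unreachable from T, so its rules don't affect L(T).) The grammar is stratified — T handles '*' (left-recursive), N handles '+', Y atoms. Each operator has a fixed associativity and precedence level, so every string has one parse.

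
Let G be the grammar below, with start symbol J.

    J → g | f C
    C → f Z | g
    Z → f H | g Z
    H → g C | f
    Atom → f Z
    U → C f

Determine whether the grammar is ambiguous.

Unambiguous

Only J, C, Z, H are reachable from J; ignoring the rest: Restricted to the reachable nonterminals, every rule has the form A → t or A → t B, and no two rules for the same A share a first terminal. The grammar encodes a DFA — one run per string.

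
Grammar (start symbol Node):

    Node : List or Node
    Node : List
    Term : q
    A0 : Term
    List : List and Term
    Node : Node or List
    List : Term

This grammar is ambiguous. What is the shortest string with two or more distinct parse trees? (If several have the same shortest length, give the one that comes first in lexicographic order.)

q or q

length 1: no string has ≥2 trees
length 3: q or q has 2 parse trees

Two derivations of q or q:
  Node ⇒ List or Node ⇒ Term or Node ⇒ q or Node ⇒ q or List ⇒ q or Term ⇒ q or q
  Node ⇒ Node or List ⇒ List or List ⇒ Term or List ⇒ q or List ⇒ q or Term ⇒ q or q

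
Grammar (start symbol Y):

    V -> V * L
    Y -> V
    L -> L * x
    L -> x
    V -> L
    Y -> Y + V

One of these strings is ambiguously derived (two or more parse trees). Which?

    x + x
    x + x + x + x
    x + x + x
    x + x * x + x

x + x: 1 tree
x + x + x + x: 1 tree
x + x + x: 1 tree
x + x * x + x: 2 trees

x + x * x + x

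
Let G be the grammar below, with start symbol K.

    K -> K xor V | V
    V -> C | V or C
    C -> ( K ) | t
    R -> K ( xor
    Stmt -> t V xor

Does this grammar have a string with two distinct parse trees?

(R, Stmt are unreachable from K, so their rules don't affect L(K).) This is a standard precedence ladder (K over V over C), with each level left-recursive on its own operator ('xor' at K, 'or' at V). That structure is LR(1), hence unambiguous.

Unambiguous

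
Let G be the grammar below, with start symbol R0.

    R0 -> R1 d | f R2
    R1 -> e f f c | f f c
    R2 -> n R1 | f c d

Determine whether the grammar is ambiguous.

Witness: f f c d

Derivation 1: R0 ⇒ R1 d ⇒ f f c d
Derivation 2: R0 ⇒ f R2 ⇒ f f c d

Two distinct leftmost derivations for the same string.

Ambiguous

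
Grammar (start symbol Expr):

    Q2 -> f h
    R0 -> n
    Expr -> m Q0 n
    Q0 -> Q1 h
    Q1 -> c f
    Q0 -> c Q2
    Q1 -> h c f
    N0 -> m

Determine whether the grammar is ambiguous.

Ambiguous

Witness: m c f h n

Derivation 1: Expr ⇒ m Q0 n ⇒ m Q1 h n ⇒ m c f h n
Derivation 2: Expr ⇒ m Q0 n ⇒ m c Q2 n ⇒ m c f h n

Two distinct leftmost derivations for the same string.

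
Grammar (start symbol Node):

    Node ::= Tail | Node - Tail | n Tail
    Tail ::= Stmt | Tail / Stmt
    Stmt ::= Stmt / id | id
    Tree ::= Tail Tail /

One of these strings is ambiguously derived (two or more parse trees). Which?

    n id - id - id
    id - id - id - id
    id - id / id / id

n id - id - id: 1 tree
id - id - id - id: 1 tree
id - id / id / id: 4 trees

id - id / id / id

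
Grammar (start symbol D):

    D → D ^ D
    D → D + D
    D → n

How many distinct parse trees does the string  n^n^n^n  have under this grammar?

Parse trees for n^n^n^n:
  [D [D n] ^ [D [D n] ^ [D [D n] ^ [D n]]]]
  [D [D n] ^ [D [D [D n] ^ [D n]] ^ [D n]]]
  [D [D [D n] ^ [D n]] ^ [D [D n] ^ [D n]]]
  [D [D [D n] ^ [D [D n] ^ [D n]]] ^ [D n]]
  [D [D [D [D n] ^ [D n]] ^ [D n]] ^ [D n]]

5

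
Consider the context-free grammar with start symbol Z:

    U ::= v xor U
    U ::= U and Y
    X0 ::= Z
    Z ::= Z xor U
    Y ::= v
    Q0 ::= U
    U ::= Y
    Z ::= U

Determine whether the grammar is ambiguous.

Ambiguous

Witness: v xor v

Derivation 1: Z ⇒ Z xor U ⇒ U xor U ⇒ Y xor U ⇒ v xor U ⇒ v xor Y ⇒ v xor v
Derivation 2: Z ⇒ U ⇒ v xor U ⇒ v xor Y ⇒ v xor v

Two distinct leftmost derivations for the same string.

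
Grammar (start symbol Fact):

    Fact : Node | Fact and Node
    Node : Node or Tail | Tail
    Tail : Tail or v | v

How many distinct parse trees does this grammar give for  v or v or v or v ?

Parse trees for v or v or v or v:
  [Fact [Node [Node [Tail v]] or [Tail [Tail [Tail v] or v] or v]]]
  [Fact [Node [Node [Node [Tail v]] or [Tail v]] or [Tail [Tail v] or v]]]
  [Fact [Node [Node [Tail [Tail v] or v]] or [Tail [Tail v] or v]]]
  [Fact [Node [Node [Node [Tail v]] or [Tail [Tail v] or v]] or [Tail v]]]
  [Fact [Node [Node [Node [Node [Tail v]] or [Tail v]] or [Tail v]] or [Tail v]]]
  [Fact [Node [Node [Node [Tail [Tail v] or v]] or [Tail v]] or [Tail v]]]
  [Fact [Node [Node [Tail [Tail [Tail v] or v] or v]] or [Tail v]]]
  [Fact [Node [Tail [Tail [Tail [Tail v] or v] or v] or v]]]

8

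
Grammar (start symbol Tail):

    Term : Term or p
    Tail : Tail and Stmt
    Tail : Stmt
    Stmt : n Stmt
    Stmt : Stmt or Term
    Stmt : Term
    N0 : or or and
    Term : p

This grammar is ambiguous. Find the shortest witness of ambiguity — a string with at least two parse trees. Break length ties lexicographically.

p or p

length 1: no string has ≥2 trees
length 2: no string has ≥2 trees
length 3: p or p has 2 parse trees

Two derivations of p or p:
  Tail ⇒ Stmt ⇒ Stmt or Term ⇒ Term or Term ⇒ p or Term ⇒ p or p
  Tail ⇒ Stmt ⇒ Term ⇒ Term or p ⇒ p or p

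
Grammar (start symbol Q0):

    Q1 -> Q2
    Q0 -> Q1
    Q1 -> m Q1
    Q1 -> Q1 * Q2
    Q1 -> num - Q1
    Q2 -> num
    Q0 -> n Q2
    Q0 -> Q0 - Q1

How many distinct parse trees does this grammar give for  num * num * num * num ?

1

Parse trees for num * num * num * num:
  [Q0 [Q1 [Q1 [Q1 [Q1 [Q2 num]] * [Q2 num]] * [Q2 num]] * [Q2 num]]]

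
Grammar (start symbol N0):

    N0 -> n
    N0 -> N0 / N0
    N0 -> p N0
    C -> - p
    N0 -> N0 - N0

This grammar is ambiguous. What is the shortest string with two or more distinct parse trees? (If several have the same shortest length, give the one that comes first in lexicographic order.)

p n - n

length 1: no string has ≥2 trees
length 2: no string has ≥2 trees
length 3: no string has ≥2 trees
length 4: p n - n has 2 parse trees

Two derivations of p n - n:
  N0 ⇒ p N0 ⇒ p N0 - N0 ⇒ p n - N0 ⇒ p n - n
  N0 ⇒ N0 - N0 ⇒ p N0 - N0 ⇒ p n - N0 ⇒ p n - n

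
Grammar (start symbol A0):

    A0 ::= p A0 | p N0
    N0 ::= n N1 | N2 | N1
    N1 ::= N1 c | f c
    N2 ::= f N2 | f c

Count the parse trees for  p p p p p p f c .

2

Parse trees for p p p p p p f c:
  [A0 p [A0 p [A0 p [A0 p [A0 p [A0 p [N0 [N2 f c]]]]]]]]
  [A0 p [A0 p [A0 p [A0 p [A0 p [A0 p [N0 [N1 f c]]]]]]]]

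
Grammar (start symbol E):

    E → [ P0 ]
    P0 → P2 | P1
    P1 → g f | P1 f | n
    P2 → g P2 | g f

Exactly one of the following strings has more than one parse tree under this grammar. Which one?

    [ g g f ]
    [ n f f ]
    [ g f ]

[ g g f ]: 1 tree
[ n f f ]: 1 tree
[ g f ]: 2 trees

[ g f ]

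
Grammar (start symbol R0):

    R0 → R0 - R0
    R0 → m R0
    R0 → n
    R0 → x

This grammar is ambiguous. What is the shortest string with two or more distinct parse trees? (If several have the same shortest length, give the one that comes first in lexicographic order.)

m n - n

length 1: no string has ≥2 trees
length 2: no string has ≥2 trees
length 3: no string has ≥2 trees
length 4: m n - n has 2 parse trees

Two derivations of m n - n:
  R0 ⇒ R0 - R0 ⇒ m R0 - R0 ⇒ m n - R0 ⇒ m n - n
  R0 ⇒ m R0 ⇒ m R0 - R0 ⇒ m n - R0 ⇒ m n - n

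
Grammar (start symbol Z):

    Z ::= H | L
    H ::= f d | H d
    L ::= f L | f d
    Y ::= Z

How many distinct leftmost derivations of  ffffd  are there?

Parse trees for ffffd:
  [Z [L f [L f [L f [L f d]]]]]

1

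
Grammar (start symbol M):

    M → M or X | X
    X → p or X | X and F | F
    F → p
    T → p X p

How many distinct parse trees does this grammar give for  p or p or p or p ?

Parse trees for p or p or p or p:
  [M [M [X [F p]]] or [X p or [X p or [X [F p]]]]]
  [M [M [M [X [F p]]] or [X [F p]]] or [X p or [X [F p]]]]
  [M [M [X p or [X [F p]]]] or [X p or [X [F p]]]]
  [M [M [M [X [F p]]] or [X p or [X [F p]]]] or [X [F p]]]
  [M [M [M [M [X [F p]]] or [X [F p]]] or [X [F p]]] or [X [F p]]]
  [M [M [M [X p or [X [F p]]]] or [X [F p]]] or [X [F p]]]
  [M [M [X p or [X p or [X [F p]]]]] or [X [F p]]]
  [M [X p or [X p or [X p or [X [F p]]]]]]

8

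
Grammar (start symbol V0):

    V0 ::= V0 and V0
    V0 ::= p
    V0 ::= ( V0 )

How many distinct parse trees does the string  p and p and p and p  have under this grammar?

5

Parse trees for p and p and p and p:
  [V0 [V0 p] and [V0 [V0 p] and [V0 [V0 p] and [V0 p]]]]
  [V0 [V0 p] and [V0 [V0 [V0 p] and [V0 p]] and [V0 p]]]
  [V0 [V0 [V0 p] and [V0 p]] and [V0 [V0 p] and [V0 p]]]
  [V0 [V0 [V0 p] and [V0 [V0 p] and [V0 p]]] and [V0 p]]
  [V0 [V0 [V0 [V0 p] and [V0 p]] and [V0 p]] and [V0 p]]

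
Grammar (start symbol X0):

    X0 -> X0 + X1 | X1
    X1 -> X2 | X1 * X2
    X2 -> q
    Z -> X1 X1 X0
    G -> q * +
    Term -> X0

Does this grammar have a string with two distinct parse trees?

Only X0, X1, X2 are reachable from X0; ignoring the rest: This is a standard precedence ladder (X0 over X1 over X2), with each level left-recursive on its own operator ('+' at X0, '*' at X1). That structure is LR(1), hence unambiguous.

Unambiguous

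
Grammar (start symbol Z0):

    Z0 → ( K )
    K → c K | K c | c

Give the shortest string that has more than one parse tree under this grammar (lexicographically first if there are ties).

length 3: no string has ≥2 trees
length 4: ( c c ) has 2 parse trees

Two derivations of ( c c ):
  Z0 ⇒ ( K ) ⇒ ( c K ) ⇒ ( c c )
  Z0 ⇒ ( K ) ⇒ ( K c ) ⇒ ( c c )

( c c )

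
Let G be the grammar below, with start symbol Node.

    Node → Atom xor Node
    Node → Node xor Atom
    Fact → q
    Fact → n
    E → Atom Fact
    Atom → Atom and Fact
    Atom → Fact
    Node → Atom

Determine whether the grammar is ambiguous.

Ambiguous

Witness: n xor n

Derivation 1: Node ⇒ Atom xor Node ⇒ Fact xor Node ⇒ n xor Node ⇒ n xor Atom ⇒ n xor Fact ⇒ n xor n
Derivation 2: Node ⇒ Node xor Atom ⇒ Atom xor Atom ⇒ Fact xor Atom ⇒ n xor Atom ⇒ n xor Fact ⇒ n xor n

Two distinct leftmost derivations for the same string.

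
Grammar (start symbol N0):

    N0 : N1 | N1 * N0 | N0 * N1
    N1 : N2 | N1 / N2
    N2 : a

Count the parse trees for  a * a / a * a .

Parse trees for a * a / a * a:
  [N0 [N1 [N2 a]] * [N0 [N1 [N1 [N2 a]] / [N2 a]] * [N0 [N1 [N2 a]]]]]
  [N0 [N1 [N2 a]] * [N0 [N0 [N1 [N1 [N2 a]] / [N2 a]]] * [N1 [N2 a]]]]
  [N0 [N0 [N1 [N2 a]] * [N0 [N1 [N1 [N2 a]] / [N2 a]]]] * [N1 [N2 a]]]
  [N0 [N0 [N0 [N1 [N2 a]]] * [N1 [N1 [N2 a]] / [N2 a]]] * [N1 [N2 a]]]

4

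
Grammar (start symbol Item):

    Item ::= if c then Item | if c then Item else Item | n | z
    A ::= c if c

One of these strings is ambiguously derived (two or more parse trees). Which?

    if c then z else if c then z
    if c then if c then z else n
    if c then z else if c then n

if c then z else if c then z: 1 tree
if c then if c then z else n: 2 trees
if c then z else if c then n: 1 tree

if c then if c then z else n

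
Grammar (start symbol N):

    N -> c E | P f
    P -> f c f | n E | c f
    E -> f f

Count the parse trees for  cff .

Parse trees for cff:
  [N c [E f f]]
  [N [P c f] f]

2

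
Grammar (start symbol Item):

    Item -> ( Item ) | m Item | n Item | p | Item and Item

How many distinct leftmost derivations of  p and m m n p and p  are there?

Parse trees for p and m m n p and p:
  [Item [Item p] and [Item m [Item m [Item n [Item [Item p] and [Item p]]]]]]
  [Item [Item p] and [Item m [Item m [Item [Item n [Item p]] and [Item p]]]]]
  [Item [Item p] and [Item m [Item [Item m [Item n [Item p]]] and [Item p]]]]
  [Item [Item p] and [Item [Item m [Item m [Item n [Item p]]]] and [Item p]]]
  [Item [Item [Item p] and [Item m [Item m [Item n [Item p]]]]] and [Item p]]

5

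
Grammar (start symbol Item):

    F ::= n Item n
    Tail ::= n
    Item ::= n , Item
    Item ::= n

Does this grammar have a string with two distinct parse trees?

Unambiguous

(F, Tail are unreachable from Item, so their rules don't affect L(Item).) Right-recursive list with a separator: after each atom, whether the separator follows determines the rule. One parse per string.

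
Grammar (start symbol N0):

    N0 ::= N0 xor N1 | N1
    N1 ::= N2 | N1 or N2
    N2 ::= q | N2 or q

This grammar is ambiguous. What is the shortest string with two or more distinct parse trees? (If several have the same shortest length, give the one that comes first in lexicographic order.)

q or q

length 1: no string has ≥2 trees
length 3: q or q has 2 parse trees

Two derivations of q or q:
  N0 ⇒ N1 ⇒ N2 ⇒ N2 or q ⇒ q or q
  N0 ⇒ N1 ⇒ N1 or N2 ⇒ N2 or N2 ⇒ q or N2 ⇒ q or q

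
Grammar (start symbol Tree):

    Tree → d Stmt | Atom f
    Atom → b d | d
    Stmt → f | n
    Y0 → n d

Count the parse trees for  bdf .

1

Parse trees for bdf:
  [Tree [Atom b d] f]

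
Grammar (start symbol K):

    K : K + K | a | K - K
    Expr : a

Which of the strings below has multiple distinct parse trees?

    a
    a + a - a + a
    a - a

a + a - a + a

a: 1 tree
a + a - a + a: 5 trees
a - a: 1 tree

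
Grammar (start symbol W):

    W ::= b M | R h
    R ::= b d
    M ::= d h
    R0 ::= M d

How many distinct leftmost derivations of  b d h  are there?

2

Parse trees for b d h:
  [W b [M d h]]
  [W [R b d] h]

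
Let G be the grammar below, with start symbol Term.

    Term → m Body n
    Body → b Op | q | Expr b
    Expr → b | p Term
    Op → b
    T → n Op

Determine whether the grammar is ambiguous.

Ambiguous

Witness: m b b n

Derivation 1: Term ⇒ m Body n ⇒ m b Op n ⇒ m b b n
Derivation 2: Term ⇒ m Body n ⇒ m Expr b n ⇒ m b b n

Two distinct leftmost derivations for the same string.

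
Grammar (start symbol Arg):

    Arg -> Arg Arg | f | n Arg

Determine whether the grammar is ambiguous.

Witness: f f f

Derivation 1: Arg ⇒ Arg Arg ⇒ Arg Arg Arg ⇒ f Arg Arg ⇒ f f Arg ⇒ f f f
Derivation 2: Arg ⇒ Arg Arg ⇒ f Arg ⇒ f Arg Arg ⇒ f f Arg ⇒ f f f

Two distinct leftmost derivations for the same string.

Ambiguous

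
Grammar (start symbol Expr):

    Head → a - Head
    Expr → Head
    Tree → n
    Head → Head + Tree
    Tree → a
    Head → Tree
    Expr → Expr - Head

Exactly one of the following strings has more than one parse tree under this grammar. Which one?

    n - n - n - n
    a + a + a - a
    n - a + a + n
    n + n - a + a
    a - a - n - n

a - a - n - n

n - n - n - n: 1 tree
a + a + a - a: 1 tree
n - a + a + n: 1 tree
n + n - a + a: 1 tree
a - a - n - n: 4 trees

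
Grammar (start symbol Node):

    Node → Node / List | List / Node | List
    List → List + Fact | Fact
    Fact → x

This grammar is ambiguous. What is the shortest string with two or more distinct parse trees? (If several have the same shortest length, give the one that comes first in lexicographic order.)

length 1: no string has ≥2 trees
length 3: x / x has 2 parse trees

Two derivations of x / x:
  Node ⇒ Node / List ⇒ List / List ⇒ Fact / List ⇒ x / List ⇒ x / Fact ⇒ x / x
  Node ⇒ List / Node ⇒ Fact / Node ⇒ x / Node ⇒ x / List ⇒ x / Fact ⇒ x / x

x / x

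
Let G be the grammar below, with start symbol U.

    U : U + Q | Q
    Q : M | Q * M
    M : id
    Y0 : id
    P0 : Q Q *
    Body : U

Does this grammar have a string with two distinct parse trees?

(Y0, P0, Body are unreachable from U, so their rules don't affect L(U).) This is a standard precedence ladder (U over Q over M), with each level left-recursive on its own operator ('+' at U, '*' at Q). That structure is LR(1), hence unambiguous.

Unambiguous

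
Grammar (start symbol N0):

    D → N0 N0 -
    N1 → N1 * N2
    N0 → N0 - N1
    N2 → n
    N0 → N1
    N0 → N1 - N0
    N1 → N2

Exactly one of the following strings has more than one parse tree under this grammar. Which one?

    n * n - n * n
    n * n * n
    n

n * n - n * n

n * n - n * n: 2 trees
n * n * n: 1 tree
n: 1 tree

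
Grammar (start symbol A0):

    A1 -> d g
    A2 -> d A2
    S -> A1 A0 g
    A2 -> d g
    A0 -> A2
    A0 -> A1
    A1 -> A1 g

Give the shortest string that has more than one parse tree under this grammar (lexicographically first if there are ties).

d g

length 2: d g has 2 parse trees

Two derivations of d g:
  A0 ⇒ A2 ⇒ d g
  A0 ⇒ A1 ⇒ d g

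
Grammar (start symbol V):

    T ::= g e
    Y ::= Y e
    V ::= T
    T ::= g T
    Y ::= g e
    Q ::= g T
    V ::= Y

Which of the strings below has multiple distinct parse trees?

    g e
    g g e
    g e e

g e: 2 trees
g g e: 1 tree
g e e: 1 tree

g e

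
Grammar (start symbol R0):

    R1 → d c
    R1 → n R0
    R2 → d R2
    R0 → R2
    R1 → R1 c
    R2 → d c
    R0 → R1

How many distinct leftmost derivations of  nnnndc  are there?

2

Parse trees for nnnndc:
  [R0 [R1 n [R0 [R1 n [R0 [R1 n [R0 [R1 n [R0 [R2 d c]]]]]]]]]]
  [R0 [R1 n [R0 [R1 n [R0 [R1 n [R0 [R1 n [R0 [R1 d c]]]]]]]]]]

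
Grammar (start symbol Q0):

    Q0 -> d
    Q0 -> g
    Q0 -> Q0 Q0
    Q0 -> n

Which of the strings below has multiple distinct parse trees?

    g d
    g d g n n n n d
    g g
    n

g d: 1 tree
g d g n n n n d: 429 trees
g g: 1 tree
n: 1 tree

g d g n n n n d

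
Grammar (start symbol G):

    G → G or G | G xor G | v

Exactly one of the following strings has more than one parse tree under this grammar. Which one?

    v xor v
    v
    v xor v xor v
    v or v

v xor v xor v

v xor v: 1 tree
v: 1 tree
v xor v xor v: 2 trees
v or v: 1 tree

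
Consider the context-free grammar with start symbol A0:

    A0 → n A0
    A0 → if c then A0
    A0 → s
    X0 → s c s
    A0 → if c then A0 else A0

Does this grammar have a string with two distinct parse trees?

Witness: if c then if c then s else s

Derivation 1: A0 ⇒ if c then A0 ⇒ if c then if c then A0 else A0 ⇒ if c then if c then s else A0 ⇒ if c then if c then s else s
Derivation 2: A0 ⇒ if c then A0 else A0 ⇒ if c then if c then A0 else A0 ⇒ if c then if c then s else A0 ⇒ if c then if c then s else s

Two distinct leftmost derivations for the same string.

Ambiguous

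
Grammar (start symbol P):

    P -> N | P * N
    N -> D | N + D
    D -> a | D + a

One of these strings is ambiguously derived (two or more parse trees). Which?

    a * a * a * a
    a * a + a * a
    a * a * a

a * a + a * a

a * a * a * a: 1 tree
a * a + a * a: 2 trees
a * a * a: 1 tree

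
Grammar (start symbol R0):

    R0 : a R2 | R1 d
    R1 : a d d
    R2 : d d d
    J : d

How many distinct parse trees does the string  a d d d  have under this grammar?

Parse trees for a d d d:
  [R0 a [R2 d d d]]
  [R0 [R1 a d d] d]

2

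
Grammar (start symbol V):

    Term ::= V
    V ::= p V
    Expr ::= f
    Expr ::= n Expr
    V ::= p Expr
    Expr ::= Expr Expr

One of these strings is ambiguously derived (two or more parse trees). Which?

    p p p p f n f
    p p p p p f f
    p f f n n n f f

p f f n n n f f

p p p p f n f: 1 tree
p p p p p f f: 1 tree
p f f n n n f f: 11 trees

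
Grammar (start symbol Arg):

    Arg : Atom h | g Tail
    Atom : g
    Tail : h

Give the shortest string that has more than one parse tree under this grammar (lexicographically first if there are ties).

length 2: g h has 2 parse trees

Two derivations of g h:
  Arg ⇒ Atom h ⇒ g h
  Arg ⇒ g Tail ⇒ g h

g h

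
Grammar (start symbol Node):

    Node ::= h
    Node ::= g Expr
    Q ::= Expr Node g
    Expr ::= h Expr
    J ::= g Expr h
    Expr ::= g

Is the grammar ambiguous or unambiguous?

Only Node, Expr are reachable from Node; ignoring the rest: Each reachable nonterminal has at most one production per leading terminal, and all productions are right-linear; the derivation is determined token-by-token.

Unambiguous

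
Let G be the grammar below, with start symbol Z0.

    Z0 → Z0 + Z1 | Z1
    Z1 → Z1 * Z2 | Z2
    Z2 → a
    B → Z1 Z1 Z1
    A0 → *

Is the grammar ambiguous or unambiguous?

Unambiguous

(B, A0 are unreachable from Z0, so their rules don't affect L(Z0).) The grammar is stratified — Z0 handles '+' (left-recursive), Z1 handles '*', Z2 atoms. Each operator has a fixed associativity and precedence level, so every string has one parse.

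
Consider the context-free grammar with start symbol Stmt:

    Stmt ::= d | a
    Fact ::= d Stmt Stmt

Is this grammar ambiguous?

(Fact is unreachable from Stmt, so its rules don't affect L(Stmt).) The reachable rules are right-linear with at most one rule per (nonterminal, next-terminal) pair. Each input token forces the next rule, so parsing is deterministic.

Unambiguous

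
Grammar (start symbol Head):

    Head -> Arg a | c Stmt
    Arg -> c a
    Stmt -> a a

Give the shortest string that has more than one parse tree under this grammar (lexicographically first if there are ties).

c a a

length 3: c a a has 2 parse trees

Two derivations of c a a:
  Head ⇒ Arg a ⇒ c a a
  Head ⇒ c Stmt ⇒ c a a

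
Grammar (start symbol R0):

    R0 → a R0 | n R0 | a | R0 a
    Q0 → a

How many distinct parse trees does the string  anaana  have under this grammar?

1

Parse trees for anaana:
  [R0 a [R0 n [R0 a [R0 a [R0 n [R0 a]]]]]]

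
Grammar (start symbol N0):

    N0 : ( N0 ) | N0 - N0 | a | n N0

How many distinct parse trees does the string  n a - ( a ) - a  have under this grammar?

Parse trees for n a - ( a ) - a:
  [N0 [N0 n [N0 a]] - [N0 [N0 ( [N0 a] )] - [N0 a]]]
  [N0 [N0 [N0 n [N0 a]] - [N0 ( [N0 a] )]] - [N0 a]]
  [N0 [N0 n [N0 [N0 a] - [N0 ( [N0 a] )]]] - [N0 a]]
  [N0 n [N0 [N0 a] - [N0 [N0 ( [N0 a] )] - [N0 a]]]]
  [N0 n [N0 [N0 [N0 a] - [N0 ( [N0 a] )]] - [N0 a]]]

5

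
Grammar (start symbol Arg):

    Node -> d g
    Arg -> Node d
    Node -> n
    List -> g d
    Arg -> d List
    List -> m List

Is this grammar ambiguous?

Witness: d g d

Derivation 1: Arg ⇒ Node d ⇒ d g d
Derivation 2: Arg ⇒ d List ⇒ d g d

Two distinct leftmost derivations for the same string.

Ambiguous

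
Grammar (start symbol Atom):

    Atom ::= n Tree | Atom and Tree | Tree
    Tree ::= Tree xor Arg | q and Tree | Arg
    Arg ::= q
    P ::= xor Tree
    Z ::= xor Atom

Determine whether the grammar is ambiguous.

Witness: q and q

Derivation 1: Atom ⇒ Atom and Tree ⇒ Tree and Tree ⇒ Arg and Tree ⇒ q and Tree ⇒ q and Arg ⇒ q and q
Derivation 2: Atom ⇒ Tree ⇒ q and Tree ⇒ q and Arg ⇒ q and q

Two distinct leftmost derivations for the same string.

Ambiguous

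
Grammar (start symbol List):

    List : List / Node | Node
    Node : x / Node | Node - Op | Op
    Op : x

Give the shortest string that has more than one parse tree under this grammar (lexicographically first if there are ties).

length 1: no string has ≥2 trees
length 3: x / x has 2 parse trees

Two derivations of x / x:
  List ⇒ List / Node ⇒ Node / Node ⇒ Op / Node ⇒ x / Node ⇒ x / Op ⇒ x / x
  List ⇒ Node ⇒ x / Node ⇒ x / Op ⇒ x / x

x / x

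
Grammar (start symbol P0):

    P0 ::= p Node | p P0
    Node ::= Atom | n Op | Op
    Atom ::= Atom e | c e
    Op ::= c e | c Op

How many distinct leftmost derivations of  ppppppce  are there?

2

Parse trees for ppppppce:
  [P0 p [P0 p [P0 p [P0 p [P0 p [P0 p [Node [Atom c e]]]]]]]]
  [P0 p [P0 p [P0 p [P0 p [P0 p [P0 p [Node [Op c e]]]]]]]]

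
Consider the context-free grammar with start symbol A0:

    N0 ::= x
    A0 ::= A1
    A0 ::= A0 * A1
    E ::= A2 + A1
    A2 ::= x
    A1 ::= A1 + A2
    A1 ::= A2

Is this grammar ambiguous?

(E, N0 are unreachable from A0, so their rules don't affect L(A0).) This is a standard precedence ladder (A0 over A1 over A2), with each level left-recursive on its own operator ('*' at A0, '+' at A1). That structure is LR(1), hence unambiguous.

Unambiguous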